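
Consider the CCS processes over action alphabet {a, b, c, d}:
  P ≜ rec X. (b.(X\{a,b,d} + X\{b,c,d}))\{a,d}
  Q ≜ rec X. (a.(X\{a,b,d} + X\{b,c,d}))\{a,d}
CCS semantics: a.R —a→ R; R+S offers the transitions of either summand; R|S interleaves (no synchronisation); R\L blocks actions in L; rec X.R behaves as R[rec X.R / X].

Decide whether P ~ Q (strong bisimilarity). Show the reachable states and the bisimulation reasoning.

P's transition system — 2 states:
  m0 = rec X. (b.(X\{a,b,d} + X\{b,c,d}))\{a,d} → -b-> m1
  m1 = ((rec X. (b.(X\{a,b,d} + X\{b,c,d}))\{a,d})\{a,b,d} + (rec X. (b.(X\{a,b,d} + X\{b,c,d}))\{a,d})\{b,c,d})\{a,d} → ·
Q's transition system — 1 states:
  n0 = rec X. (a.(X\{a,b,d} + X\{b,c,d}))\{a,d} → ·
Coarsest stable partition (strong bisimilarity classes):
  B0 = {m0}
  B1 = {m1, n0}
m0 ∈ B0, n0 ∈ B1 → different blocks

NO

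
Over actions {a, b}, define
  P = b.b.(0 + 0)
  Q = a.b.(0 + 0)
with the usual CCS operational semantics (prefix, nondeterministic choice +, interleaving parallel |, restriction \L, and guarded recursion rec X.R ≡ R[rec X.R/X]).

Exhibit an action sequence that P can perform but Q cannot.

b

LTS(P): 3 reachable states
  u0 = b.b.(0 + 0) ⊢ -b-> u1
  u1 = b.(0 + 0) ⊢ -b-> u2
  u2 = 0 + 0 ⊢ (no moves)
LTS(Q): 3 reachable states
  v0 = a.b.(0 + 0) ⊢ -a-> v1
  v1 = b.(0 + 0) ⊢ -b-> v2
  v2 = 0 + 0 ⊢ (no moves)
Trace ⟨b⟩ through P, begin at {u0}:
  after b @ step 1: {u1}
  ✓ P
Trace ⟨b⟩ through Q, begin at {v0}:
  after b @ step 1: ∅ (Q stuck)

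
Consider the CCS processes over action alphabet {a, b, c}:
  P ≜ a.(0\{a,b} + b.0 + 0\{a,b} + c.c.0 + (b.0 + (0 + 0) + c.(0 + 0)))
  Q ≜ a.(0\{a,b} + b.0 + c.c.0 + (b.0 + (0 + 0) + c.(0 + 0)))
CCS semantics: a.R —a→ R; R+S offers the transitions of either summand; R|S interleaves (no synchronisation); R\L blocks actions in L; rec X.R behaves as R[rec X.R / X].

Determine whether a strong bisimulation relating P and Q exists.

Reachable graph of P (5 states):
  p0 = a.(0\{a,b} + b.0 + 0\{a,b} + c.c.0 + (b.0 + (0 + 0) + c.(0 + 0))) → --a--▸ p1
  p1 = 0\{a,b} + b.0 + 0\{a,b} + c.c.0 + (b.0 + (0 + 0) + c.(0 + 0)) → --b--▸ p2, --c--▸ p3, --c--▸ p4
  p2 = 0 → stopped
  p3 = 0 + 0 → stopped
  p4 = c.0 → --c--▸ p2
Reachable graph of Q (5 states):
  q0 = a.(0\{a,b} + b.0 + c.c.0 + (b.0 + (0 + 0) + c.(0 + 0))) → --a--▸ q1
  q1 = 0\{a,b} + b.0 + c.c.0 + (b.0 + (0 + 0) + c.(0 + 0)) → --b--▸ q2, --c--▸ q3, --c--▸ q4
  q2 = 0 → stopped
  q3 = 0 + 0 → stopped
  q4 = c.0 → --c--▸ q2
Bisimilarity quotient blocks:
  B0 = {p0, q0}
  B1 = {p1, q1}
  B2 = {p2, p3, q2, q3}
  B3 = {p4, q4}
p0 ∈ B0, q0 ∈ B0 → same block

bisimilar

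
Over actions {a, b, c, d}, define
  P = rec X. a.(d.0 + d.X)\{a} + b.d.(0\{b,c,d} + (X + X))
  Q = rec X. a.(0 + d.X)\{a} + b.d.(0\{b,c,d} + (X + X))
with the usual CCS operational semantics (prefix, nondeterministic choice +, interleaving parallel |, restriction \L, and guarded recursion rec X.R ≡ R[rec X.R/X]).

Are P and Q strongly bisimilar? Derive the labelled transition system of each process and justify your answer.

Reachable graph of P (8 states):
  s0 = rec X. a.(d.0 + d.X)\{a} + b.d.(0\{b,c,d} + (X + X)) has moves =a=> s1, =b=> s2
  s1 = (d.0 + d.(rec X. a.(d.0 + d.X)\{a} + b.d.(0\{b,c,d} + (X + X))))\{a} has moves =d=> s3, =d=> s4
  s2 = d.(0\{b,c,d} + ((rec X. a.(d.0 + d.X)\{a} + b.d.(0\{b,c,d} + (X + X))) + (rec X. a.(d.0 + d.X)\{a} + b.d.(0\{b,c,d} + (X + X))))) has moves =d=> s5
  s3 = (rec X. a.(d.0 + d.X)\{a} + b.d.(0\{b,c,d} + (X + X)))\{a} has moves =b=> s6
  s4 = 0\{a} has moves (no moves)
  s5 = 0\{b,c,d} + ((rec X. a.(d.0 + d.X)\{a} + b.d.(0\{b,c,d} + (X + X))) + (rec X. a.(d.0 + d.X)\{a} + b.d.(0\{b,c,d} + (X + X)))) has moves =a=> s1, =b=> s2
  s6 = (d.(0\{b,c,d} + ((rec X. a.(d.0 + d.X)\{a} + b.d.(0\{b,c,d} + (X + X))) + (rec X. a.(d.0 + d.X)\{a} + b.d.(0\{b,c,d} + (X + X))))))\{a} has moves =d=> s7
  s7 = (0\{b,c,d} + ((rec X. a.(d.0 + d.X)\{a} + b.d.(0\{b,c,d} + (X + X))) + (rec X. a.(d.0 + d.X)\{a} + b.d.(0\{b,c,d} + (X + X)))))\{a} has moves =b=> s6
Reachable graph of Q (7 states):
  t0 = rec X. a.(0 + d.X)\{a} + b.d.(0\{b,c,d} + (X + X)) has moves =a=> t1, =b=> t2
  t1 = (0 + d.(rec X. a.(0 + d.X)\{a} + b.d.(0\{b,c,d} + (X + X))))\{a} has moves =d=> t3
  t2 = d.(0\{b,c,d} + ((rec X. a.(0 + d.X)\{a} + b.d.(0\{b,c,d} + (X + X))) + (rec X. a.(0 + d.X)\{a} + b.d.(0\{b,c,d} + (X + X))))) has moves =d=> t4
  t3 = (rec X. a.(0 + d.X)\{a} + b.d.(0\{b,c,d} + (X + X)))\{a} has moves =b=> t5
  t4 = 0\{b,c,d} + ((rec X. a.(0 + d.X)\{a} + b.d.(0\{b,c,d} + (X + X))) + (rec X. a.(0 + d.X)\{a} + b.d.(0\{b,c,d} + (X + X)))) has moves =a=> t1, =b=> t2
  t5 = (d.(0\{b,c,d} + ((rec X. a.(0 + d.X)\{a} + b.d.(0\{b,c,d} + (X + X))) + (rec X. a.(0 + d.X)\{a} + b.d.(0\{b,c,d} + (X + X))))))\{a} has moves =d=> t6
  t6 = (0\{b,c,d} + ((rec X. a.(0 + d.X)\{a} + b.d.(0\{b,c,d} + (X + X))) + (rec X. a.(0 + d.X)\{a} + b.d.(0\{b,c,d} + (X + X)))))\{a} has moves =b=> t5
Coarsest stable partition (strong bisimilarity classes):
  B0 = {s0, s5}
  B1 = {s1}
  B2 = {s3, s7, t3, t6}
  B3 = {s6, t1, t5}
  B4 = {s4}
  B5 = {s2}
  B6 = {t0, t4}
  B7 = {t2}
s0 ∈ B0, t0 ∈ B6 → different blocks

not bisimilar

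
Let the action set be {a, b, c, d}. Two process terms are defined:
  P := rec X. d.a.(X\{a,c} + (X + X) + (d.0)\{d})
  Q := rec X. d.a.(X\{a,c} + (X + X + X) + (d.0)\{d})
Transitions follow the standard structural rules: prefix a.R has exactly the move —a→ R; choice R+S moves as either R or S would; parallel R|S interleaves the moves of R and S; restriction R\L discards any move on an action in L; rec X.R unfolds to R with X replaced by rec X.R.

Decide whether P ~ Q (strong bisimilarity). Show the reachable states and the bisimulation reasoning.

P ~ Q

P's transition system — 4 states:
  u0 = rec X. d.a.(X\{a,c} + (X + X) + (d.0)\{d}) has moves -d-> u1
  u1 = a.((rec X. d.a.(X\{a,c} + (X + X) + (d.0)\{d}))\{a,c} + ((rec X. d.a.(X\{a,c} + (X + X) + (d.0)\{d})) + (rec X. d.a.(X\{a,c} + (X + X) + (d.0)\{d}))) + (d.0)\{d}) has moves -a-> u2
  u2 = (rec X. d.a.(X\{a,c} + (X + X) + (d.0)\{d}))\{a,c} + ((rec X. d.a.(X\{a,c} + (X + X) + (d.0)\{d})) + (rec X. d.a.(X\{a,c} + (X + X) + (d.0)\{d}))) + (d.0)\{d} has moves -d-> u1, -d-> u3
  u3 = (a.((rec X. d.a.(X\{a,c} + (X + X) + (d.0)\{d}))\{a,c} + ((rec X. d.a.(X\{a,c} + (X + X) + (d.0)\{d})) + (rec X. d.a.(X\{a,c} + (X + X) + (d.0)\{d}))) + (d.0)\{d}))\{a,c} has moves deadlocked
Q's transition system — 4 states:
  v0 = rec X. d.a.(X\{a,c} + (X + X + X) + (d.0)\{d}) has moves -d-> v1
  v1 = a.((rec X. d.a.(X\{a,c} + (X + X + X) + (d.0)\{d}))\{a,c} + ((rec X. d.a.(X\{a,c} + (X + X + X) + (d.0)\{d})) + (rec X. d.a.(X\{a,c} + (X + X + X) + (d.0)\{d})) + (rec X. d.a.(X\{a,c} + (X + X + X) + (d.0)\{d}))) + (d.0)\{d}) has moves -a-> v2
  v2 = (rec X. d.a.(X\{a,c} + (X + X + X) + (d.0)\{d}))\{a,c} + ((rec X. d.a.(X\{a,c} + (X + X + X) + (d.0)\{d})) + (rec X. d.a.(X\{a,c} + (X + X + X) + (d.0)\{d})) + (rec X. d.a.(X\{a,c} + (X + X + X) + (d.0)\{d}))) + (d.0)\{d} has moves -d-> v1, -d-> v3
  v3 = (a.((rec X. d.a.(X\{a,c} + (X + X + X) + (d.0)\{d}))\{a,c} + ((rec X. d.a.(X\{a,c} + (X + X + X) + (d.0)\{d})) + (rec X. d.a.(X\{a,c} + (X + X + X) + (d.0)\{d})) + (rec X. d.a.(X\{a,c} + (X + X + X) + (d.0)\{d}))) + (d.0)\{d}))\{a,c} has moves deadlocked
Bisimilarity quotient blocks:
  B0 = {u0, v0}
  B1 = {u1, v1}
  B2 = {u2, v2}
  B3 = {u3, v3}
u0 ∈ B0, v0 ∈ B0 → same block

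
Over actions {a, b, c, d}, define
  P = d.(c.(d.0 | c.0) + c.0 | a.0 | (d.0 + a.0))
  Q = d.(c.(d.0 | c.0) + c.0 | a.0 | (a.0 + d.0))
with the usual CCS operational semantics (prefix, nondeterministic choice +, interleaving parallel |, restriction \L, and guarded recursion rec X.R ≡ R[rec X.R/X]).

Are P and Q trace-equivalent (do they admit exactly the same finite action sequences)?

LTS(P): 13 reachable states
  m0 = d.(c.(d.0 | c.0) + c.0 | a.0 | (d.0 + a.0)) → --d--▸ m1
  m1 = c.(d.0 | c.0) + c.0 | a.0 | (d.0 + a.0) → --a--▸ m2, --a--▸ m3, --c--▸ m4, --c--▸ m5, --d--▸ m3
  m2 = c.0 | 0 | (d.0 + a.0) → --a--▸ m6, --c--▸ m7, --d--▸ m6
  m3 = c.0 | a.0 | 0 → --a--▸ m6, --c--▸ m8
  m4 = 0 | a.0 | (d.0 + a.0) → --a--▸ m7, --a--▸ m8, --d--▸ m8
  m5 = d.0 | c.0 → --c--▸ m9, --d--▸ m10
  m6 = c.0 | 0 | 0 → --c--▸ m11
  m7 = 0 | 0 | (d.0 + a.0) → --a--▸ m11, --d--▸ m11
  m8 = 0 | a.0 | 0 → --a--▸ m11
  m9 = d.0 | 0 → --d--▸ m12
  m10 = 0 | c.0 → --c--▸ m12
  m11 = 0 | 0 | 0 → (no moves)
  m12 = 0 | 0 → (no moves)
LTS(Q): 13 reachable states
  n0 = d.(c.(d.0 | c.0) + c.0 | a.0 | (a.0 + d.0)) → --d--▸ n1
  n1 = c.(d.0 | c.0) + c.0 | a.0 | (a.0 + d.0) → --a--▸ n2, --a--▸ n3, --c--▸ n4, --c--▸ n5, --d--▸ n3
  n2 = c.0 | 0 | (a.0 + d.0) → --a--▸ n6, --c--▸ n7, --d--▸ n6
  n3 = c.0 | a.0 | 0 → --a--▸ n6, --c--▸ n8
  n4 = 0 | a.0 | (a.0 + d.0) → --a--▸ n7, --a--▸ n8, --d--▸ n8
  n5 = d.0 | c.0 → --c--▸ n9, --d--▸ n10
  n6 = c.0 | 0 | 0 → --c--▸ n11
  n7 = 0 | 0 | (a.0 + d.0) → --a--▸ n11, --d--▸ n11
  n8 = 0 | a.0 | 0 → --a--▸ n11
  n9 = d.0 | 0 → --d--▸ n12
  n10 = 0 | c.0 → --c--▸ n12
  n11 = 0 | 0 | 0 → (no moves)
  n12 = 0 | 0 → (no moves)
Bisimilarity quotient blocks:
  B0 = {m0, n0}
  B1 = {m1, n1}
  B2 = {m2, n2}
  B3 = {m7, n7}
  B4 = {m11, m12, n11, n12}
  B5 = {m10, m6, n10, n6}
  B6 = {m4, n4}
  B7 = {m8, n8}
  B8 = {m3, n3}
  B9 = {m5, n5}
  B10 = {m9, n9}
m0 ∈ B0, n0 ∈ B0 → same block
Bisimilar ⇒ trace-equivalent.

YES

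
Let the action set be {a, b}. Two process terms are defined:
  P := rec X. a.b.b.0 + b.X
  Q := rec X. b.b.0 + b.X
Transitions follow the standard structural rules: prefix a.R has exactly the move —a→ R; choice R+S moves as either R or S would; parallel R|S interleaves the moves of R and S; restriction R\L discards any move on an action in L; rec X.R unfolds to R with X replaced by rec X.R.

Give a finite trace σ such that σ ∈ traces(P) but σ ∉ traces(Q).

P's transition system — 4 states:
  u0 = rec X. a.b.b.0 + b.X :: -a-> u1, -b-> u0
  u1 = b.b.0 :: -b-> u2
  u2 = b.0 :: -b-> u3
  u3 = 0 :: ∅
Q's transition system — 3 states:
  v0 = rec X. b.b.0 + b.X :: -b-> v0, -b-> v1
  v1 = b.0 :: -b-> v2
  v2 = 0 :: ∅
Executing a from P (initial set {u0}):
  [1] a ⇒ {u1}
  ✓ P
Executing a from Q (initial set {v0}):
  [1] a ⇒ ∅ (Q stuck)

a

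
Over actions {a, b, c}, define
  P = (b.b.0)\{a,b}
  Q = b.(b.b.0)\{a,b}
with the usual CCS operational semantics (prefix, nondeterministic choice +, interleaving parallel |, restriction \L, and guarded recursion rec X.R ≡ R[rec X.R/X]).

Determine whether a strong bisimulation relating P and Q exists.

P's transition system — 1 states:
  s0 = (b.b.0)\{a,b} :: ·
Q's transition system — 2 states:
  t0 = b.(b.b.0)\{a,b} :: ··b··> t1
  t1 = (b.b.0)\{a,b} :: ·
Coarsest stable partition (strong bisimilarity classes):
  B0 = {s0, t1}
  B1 = {t0}
s0 ∈ B0, t0 ∈ B1 → different blocks

not bisimilar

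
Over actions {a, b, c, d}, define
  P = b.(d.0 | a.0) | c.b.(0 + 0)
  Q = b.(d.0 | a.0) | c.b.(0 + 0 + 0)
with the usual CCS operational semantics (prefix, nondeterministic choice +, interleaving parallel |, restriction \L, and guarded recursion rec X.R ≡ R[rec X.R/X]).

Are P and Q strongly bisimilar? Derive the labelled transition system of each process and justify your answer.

YES

Reachable graph of P (15 states):
  p0 = b.(d.0 | a.0) | c.b.(0 + 0) has moves --b--▸ p1, --c--▸ p2
  p1 = d.0 | a.0 | c.b.(0 + 0) has moves --a--▸ p3, --c--▸ p4, --d--▸ p5
  p2 = b.(d.0 | a.0) | b.(0 + 0) has moves --b--▸ p4, --b--▸ p6
  p3 = d.0 | 0 | c.b.(0 + 0) has moves --c--▸ p7, --d--▸ p8
  p4 = d.0 | a.0 | b.(0 + 0) has moves --a--▸ p7, --b--▸ p9, --d--▸ p10
  p5 = 0 | a.0 | c.b.(0 + 0) has moves --a--▸ p8, --c--▸ p10
  p6 = b.(d.0 | a.0) | (0 + 0) has moves --b--▸ p9
  p7 = d.0 | 0 | b.(0 + 0) has moves --b--▸ p11, --d--▸ p12
  p8 = 0 | 0 | c.b.(0 + 0) has moves --c--▸ p12
  p9 = d.0 | a.0 | (0 + 0) has moves --a--▸ p11, --d--▸ p13
  p10 = 0 | a.0 | b.(0 + 0) has moves --a--▸ p12, --b--▸ p13
  p11 = d.0 | 0 | (0 + 0) has moves --d--▸ p14
  p12 = 0 | 0 | b.(0 + 0) has moves --b--▸ p14
  p13 = 0 | a.0 | (0 + 0) has moves --a--▸ p14
  p14 = 0 | 0 | (0 + 0) has moves deadlocked
Reachable graph of Q (15 states):
  q0 = b.(d.0 | a.0) | c.b.(0 + 0 + 0) has moves --b--▸ q1, --c--▸ q2
  q1 = d.0 | a.0 | c.b.(0 + 0 + 0) has moves --a--▸ q3, --c--▸ q4, --d--▸ q5
  q2 = b.(d.0 | a.0) | b.(0 + 0 + 0) has moves --b--▸ q4, --b--▸ q6
  q3 = d.0 | 0 | c.b.(0 + 0 + 0) has moves --c--▸ q7, --d--▸ q8
  q4 = d.0 | a.0 | b.(0 + 0 + 0) has moves --a--▸ q7, --b--▸ q9, --d--▸ q10
  q5 = 0 | a.0 | c.b.(0 + 0 + 0) has moves --a--▸ q8, --c--▸ q10
  q6 = b.(d.0 | a.0) | (0 + 0 + 0) has moves --b--▸ q9
  q7 = d.0 | 0 | b.(0 + 0 + 0) has moves --b--▸ q11, --d--▸ q12
  q8 = 0 | 0 | c.b.(0 + 0 + 0) has moves --c--▸ q12
  q9 = d.0 | a.0 | (0 + 0 + 0) has moves --a--▸ q11, --d--▸ q13
  q10 = 0 | a.0 | b.(0 + 0 + 0) has moves --a--▸ q12, --b--▸ q13
  q11 = d.0 | 0 | (0 + 0 + 0) has moves --d--▸ q14
  q12 = 0 | 0 | b.(0 + 0 + 0) has moves --b--▸ q14
  q13 = 0 | a.0 | (0 + 0 + 0) has moves --a--▸ q14
  q14 = 0 | 0 | (0 + 0 + 0) has moves deadlocked
Coarsest stable partition (strong bisimilarity classes):
  B0 = {p0, q0}
  B1 = {p1, q1}
  B2 = {p3, q3}
  B3 = {p7, q7}
  B4 = {p11, q11}
  B5 = {p14, q14}
  B6 = {p12, q12}
  B7 = {p8, q8}
  B8 = {p5, q5}
  B9 = {p10, q10}
  B10 = {p13, q13}
  B11 = {p4, q4}
  B12 = {p9, q9}
  B13 = {p2, q2}
  B14 = {p6, q6}
p0 ∈ B0, q0 ∈ B0 → same block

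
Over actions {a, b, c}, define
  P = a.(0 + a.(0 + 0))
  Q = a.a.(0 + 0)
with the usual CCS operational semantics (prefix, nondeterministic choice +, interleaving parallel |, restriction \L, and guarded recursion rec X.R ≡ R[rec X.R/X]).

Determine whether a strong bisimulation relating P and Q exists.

YES

Reachable graph of P (3 states):
  u0 = a.(0 + a.(0 + 0)) ⊢ --a--▸ u1
  u1 = 0 + a.(0 + 0) ⊢ --a--▸ u2
  u2 = 0 + 0 ⊢ stopped
Reachable graph of Q (3 states):
  v0 = a.a.(0 + 0) ⊢ --a--▸ v1
  v1 = a.(0 + 0) ⊢ --a--▸ v2
  v2 = 0 + 0 ⊢ stopped
Partition-refinement fixed point:
  B0 = {u0, v0}
  B1 = {u1, v1}
  B2 = {u2, v2}
u0 ∈ B0, v0 ∈ B0 → same block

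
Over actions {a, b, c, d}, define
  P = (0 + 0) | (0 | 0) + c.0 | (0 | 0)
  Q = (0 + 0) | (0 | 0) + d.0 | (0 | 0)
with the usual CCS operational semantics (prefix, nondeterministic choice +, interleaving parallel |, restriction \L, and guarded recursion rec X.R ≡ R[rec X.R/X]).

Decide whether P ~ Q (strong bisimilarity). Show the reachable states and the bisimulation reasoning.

P's transition system — 2 states:
  p0 = (0 + 0) | (0 | 0) + c.0 | (0 | 0) | =c=> p1
  p1 = 0 | (0 | 0) | deadlocked
Q's transition system — 2 states:
  q0 = (0 + 0) | (0 | 0) + d.0 | (0 | 0) | =d=> q1
  q1 = 0 | (0 | 0) | deadlocked
Bisimilarity quotient blocks:
  B0 = {p0}
  B1 = {p1, q1}
  B2 = {q0}
p0 ∈ B0, q0 ∈ B2 → different blocks

NO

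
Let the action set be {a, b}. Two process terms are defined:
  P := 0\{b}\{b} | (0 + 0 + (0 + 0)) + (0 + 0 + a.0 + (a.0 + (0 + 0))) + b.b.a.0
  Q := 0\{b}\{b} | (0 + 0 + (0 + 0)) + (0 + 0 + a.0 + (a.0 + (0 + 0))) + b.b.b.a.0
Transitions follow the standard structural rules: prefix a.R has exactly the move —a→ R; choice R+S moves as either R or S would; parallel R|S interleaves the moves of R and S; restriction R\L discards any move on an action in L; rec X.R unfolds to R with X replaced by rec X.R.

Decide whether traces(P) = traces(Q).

NO — witness ⟨bba⟩

Reachable graph of P (4 states):
  s0 = 0\{b}\{b} | (0 + 0 + (0 + 0)) + (0 + 0 + a.0 + (a.0 + (0 + 0))) + b.b.a.0 has moves --a--▸ s1, --b--▸ s2
  s1 = 0 has moves ·
  s2 = b.a.0 has moves --b--▸ s3
  s3 = a.0 has moves --a--▸ s1
Reachable graph of Q (5 states):
  t0 = 0\{b}\{b} | (0 + 0 + (0 + 0)) + (0 + 0 + a.0 + (a.0 + (0 + 0))) + b.b.b.a.0 has moves --a--▸ t1, --b--▸ t2
  t1 = 0 has moves ·
  t2 = b.b.a.0 has moves --b--▸ t3
  t3 = b.a.0 has moves --b--▸ t4
  t4 = a.0 has moves --a--▸ t1
Trace ⟨bba⟩ through P, begin at {s0}:
  [1] b ⇒ {s2}
  [2] b ⇒ {s3}
  [3] a ⇒ {s1}
  ✓ P
Trace ⟨bba⟩ through Q, begin at {t0}:
  [1] b ⇒ {t2}
  [2] b ⇒ {t3}
  [3] a ⇒ ∅  — Q cannot continue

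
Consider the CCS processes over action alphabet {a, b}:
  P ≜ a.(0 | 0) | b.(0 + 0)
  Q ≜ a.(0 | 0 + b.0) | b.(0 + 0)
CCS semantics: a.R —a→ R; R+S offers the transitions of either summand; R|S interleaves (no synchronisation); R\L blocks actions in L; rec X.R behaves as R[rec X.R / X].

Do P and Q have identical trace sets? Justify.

P's transition system — 4 states:
  m0 = a.(0 | 0) | b.(0 + 0) | =a=> m1, =b=> m2
  m1 = 0 | 0 | b.(0 + 0) | =b=> m3
  m2 = a.(0 | 0) | (0 + 0) | =a=> m3
  m3 = 0 | 0 | (0 + 0) | stopped
Q's transition system — 6 states:
  n0 = a.(0 | 0 + b.0) | b.(0 + 0) | =a=> n1, =b=> n2
  n1 = (0 | 0 + b.0) | b.(0 + 0) | =b=> n3, =b=> n4
  n2 = a.(0 | 0 + b.0) | (0 + 0) | =a=> n3
  n3 = (0 | 0 + b.0) | (0 + 0) | =b=> n5
  n4 = 0 | b.(0 + 0) | =b=> n5
  n5 = 0 | (0 + 0) | stopped
Trace ⟨abb⟩ through Q, begin at {n0}:
  [1] a ⇒ {n1}
  [2] b ⇒ {n3, n4}
  [3] b ⇒ {n5}
  ✓ Q
Trace ⟨abb⟩ through P, begin at {m0}:
  [1] a ⇒ {m1}
  [2] b ⇒ {m3}
  [3] b ⇒ ∅  — P cannot continue

trace-distinct — witness ⟨abb⟩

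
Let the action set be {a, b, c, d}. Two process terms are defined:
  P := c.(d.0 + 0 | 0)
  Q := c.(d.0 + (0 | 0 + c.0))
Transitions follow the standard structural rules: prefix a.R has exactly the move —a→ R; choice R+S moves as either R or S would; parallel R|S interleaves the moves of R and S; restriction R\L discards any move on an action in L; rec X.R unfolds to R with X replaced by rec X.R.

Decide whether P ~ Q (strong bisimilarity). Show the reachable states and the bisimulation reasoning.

P's transition system — 3 states:
  p0 = c.(d.0 + 0 | 0) | =c=> p1
  p1 = d.0 + 0 | 0 | =d=> p2
  p2 = 0 | deadlocked
Q's transition system — 3 states:
  q0 = c.(d.0 + (0 | 0 + c.0)) | =c=> q1
  q1 = d.0 + (0 | 0 + c.0) | =c=> q2, =d=> q2
  q2 = 0 | deadlocked
Bisimilarity quotient blocks:
  B0 = {p0}
  B1 = {p1}
  B2 = {p2, q2}
  B3 = {q0}
  B4 = {q1}
p0 ∈ B0, q0 ∈ B3 → different blocks

P ≁ Q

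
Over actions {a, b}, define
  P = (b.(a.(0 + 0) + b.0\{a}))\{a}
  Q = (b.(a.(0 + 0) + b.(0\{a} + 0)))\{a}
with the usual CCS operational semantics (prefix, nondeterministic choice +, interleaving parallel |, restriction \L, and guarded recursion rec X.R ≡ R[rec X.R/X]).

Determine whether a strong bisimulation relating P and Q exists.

Reachable graph of P (3 states):
  s0 = (b.(a.(0 + 0) + b.0\{a}))\{a} :: =b=> s1
  s1 = (a.(0 + 0) + b.0\{a})\{a} :: =b=> s2
  s2 = 0\{a}\{a} :: stopped
Reachable graph of Q (3 states):
  t0 = (b.(a.(0 + 0) + b.(0\{a} + 0)))\{a} :: =b=> t1
  t1 = (a.(0 + 0) + b.(0\{a} + 0))\{a} :: =b=> t2
  t2 = (0\{a} + 0)\{a} :: stopped
Partition-refinement fixed point:
  B0 = {s0, t0}
  B1 = {s1, t1}
  B2 = {s2, t2}
s0 ∈ B0, t0 ∈ B0 → same block

bisimilar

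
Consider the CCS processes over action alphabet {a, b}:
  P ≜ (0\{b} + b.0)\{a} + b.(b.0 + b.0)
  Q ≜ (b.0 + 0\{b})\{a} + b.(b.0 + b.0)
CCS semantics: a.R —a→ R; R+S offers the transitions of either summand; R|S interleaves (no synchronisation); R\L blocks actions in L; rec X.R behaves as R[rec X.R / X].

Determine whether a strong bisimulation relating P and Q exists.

LTS(P): 4 reachable states
  u0 = (0\{b} + b.0)\{a} + b.(b.0 + b.0) ⊢ --b--▸ u1, --b--▸ u2
  u1 = 0\{a} ⊢ ·
  u2 = b.0 + b.0 ⊢ --b--▸ u3
  u3 = 0 ⊢ ·
LTS(Q): 4 reachable states
  v0 = (b.0 + 0\{b})\{a} + b.(b.0 + b.0) ⊢ --b--▸ v1, --b--▸ v2
  v1 = 0\{a} ⊢ ·
  v2 = b.0 + b.0 ⊢ --b--▸ v3
  v3 = 0 ⊢ ·
Partition-refinement fixed point:
  B0 = {u0, v0}
  B1 = {u1, u3, v1, v3}
  B2 = {u2, v2}
u0 ∈ B0, v0 ∈ B0 → same block

YES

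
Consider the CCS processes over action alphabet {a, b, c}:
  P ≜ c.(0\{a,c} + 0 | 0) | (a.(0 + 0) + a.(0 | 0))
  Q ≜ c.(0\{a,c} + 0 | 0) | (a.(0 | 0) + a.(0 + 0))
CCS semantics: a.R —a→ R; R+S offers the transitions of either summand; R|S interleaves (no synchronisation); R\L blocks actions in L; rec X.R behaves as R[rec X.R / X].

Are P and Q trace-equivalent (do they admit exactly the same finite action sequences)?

YES

LTS(P): 6 reachable states
  m0 = c.(0\{a,c} + 0 | 0) | (a.(0 + 0) + a.(0 | 0)) | ··a··> m1, ··a··> m2, ··c··> m3
  m1 = c.(0\{a,c} + 0 | 0) | (0 + 0) | ··c··> m4
  m2 = c.(0\{a,c} + 0 | 0) | (0 | 0) | ··c··> m5
  m3 = (0\{a,c} + 0 | 0) | (a.(0 + 0) + a.(0 | 0)) | ··a··> m4, ··a··> m5
  m4 = (0\{a,c} + 0 | 0) | (0 + 0) | ·
  m5 = (0\{a,c} + 0 | 0) | (0 | 0) | ·
LTS(Q): 6 reachable states
  n0 = c.(0\{a,c} + 0 | 0) | (a.(0 | 0) + a.(0 + 0)) | ··a··> n1, ··a··> n2, ··c··> n3
  n1 = c.(0\{a,c} + 0 | 0) | (0 + 0) | ··c··> n4
  n2 = c.(0\{a,c} + 0 | 0) | (0 | 0) | ··c··> n5
  n3 = (0\{a,c} + 0 | 0) | (a.(0 | 0) + a.(0 + 0)) | ··a··> n4, ··a··> n5
  n4 = (0\{a,c} + 0 | 0) | (0 + 0) | ·
  n5 = (0\{a,c} + 0 | 0) | (0 | 0) | ·
Partition-refinement fixed point:
  B0 = {m0, n0}
  B1 = {m1, m2, n1, n2}
  B2 = {m4, m5, n4, n5}
  B3 = {m3, n3}
m0 ∈ B0, n0 ∈ B0 → same block
Bisimilar ⇒ trace-equivalent.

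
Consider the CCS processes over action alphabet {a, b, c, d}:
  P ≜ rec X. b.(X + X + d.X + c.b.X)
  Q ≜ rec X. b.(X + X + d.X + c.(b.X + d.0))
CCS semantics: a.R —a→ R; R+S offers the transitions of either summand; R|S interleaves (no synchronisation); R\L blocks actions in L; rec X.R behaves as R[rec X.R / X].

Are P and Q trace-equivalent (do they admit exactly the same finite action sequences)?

traces(P) ≠ traces(Q) — witness ⟨bcd⟩

Reachable graph of P (3 states):
  p0 = rec X. b.(X + X + d.X + c.b.X) :: —b→ p1
  p1 = (rec X. b.(X + X + d.X + c.b.X)) + (rec X. b.(X + X + d.X + c.b.X)) + d.(rec X. b.(X + X + d.X + c.b.X)) + c.b.(rec X. b.(X + X + d.X + c.b.X)) :: —b→ p1, —c→ p2, —d→ p0
  p2 = b.(rec X. b.(X + X + d.X + c.b.X)) :: —b→ p0
Reachable graph of Q (4 states):
  q0 = rec X. b.(X + X + d.X + c.(b.X + d.0)) :: —b→ q1
  q1 = (rec X. b.(X + X + d.X + c.(b.X + d.0))) + (rec X. b.(X + X + d.X + c.(b.X + d.0))) + d.(rec X. b.(X + X + d.X + c.(b.X + d.0))) + c.(b.(rec X. b.(X + X + d.X + c.(b.X + d.0))) + d.0) :: —b→ q1, —c→ q2, —d→ q0
  q2 = b.(rec X. b.(X + X + d.X + c.(b.X + d.0))) + d.0 :: —b→ q0, —d→ q3
  q3 = 0 :: deadlocked
Run σ = ⟨bcd⟩ on Q: start {q0}
  after b @ step 1: {q1}
  after c @ step 2: {q2}
  after d @ step 3: {q3}
  Q completes σ.
Run σ = ⟨bcd⟩ on P: start {p0}
  after b @ step 1: {p1}
  after c @ step 2: {p2}
  after d @ step 3: ∅ (P stuck)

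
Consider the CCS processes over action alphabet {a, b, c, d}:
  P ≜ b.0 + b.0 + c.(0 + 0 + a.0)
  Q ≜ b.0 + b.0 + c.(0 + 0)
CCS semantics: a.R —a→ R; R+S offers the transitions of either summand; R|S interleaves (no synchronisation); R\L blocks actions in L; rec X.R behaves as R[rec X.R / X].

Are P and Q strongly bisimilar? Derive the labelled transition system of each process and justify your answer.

NO

Reachable graph of P (3 states):
  p0 = b.0 + b.0 + c.(0 + 0 + a.0) :: =b=> p1, =c=> p2
  p1 = 0 :: ∅
  p2 = 0 + 0 + a.0 :: =a=> p1
Reachable graph of Q (3 states):
  q0 = b.0 + b.0 + c.(0 + 0) :: =b=> q1, =c=> q2
  q1 = 0 :: ∅
  q2 = 0 + 0 :: ∅
Coarsest stable partition (strong bisimilarity classes):
  B0 = {p0}
  B1 = {p2}
  B2 = {p1, q1, q2}
  B3 = {q0}
p0 ∈ B0, q0 ∈ B3 → different blocks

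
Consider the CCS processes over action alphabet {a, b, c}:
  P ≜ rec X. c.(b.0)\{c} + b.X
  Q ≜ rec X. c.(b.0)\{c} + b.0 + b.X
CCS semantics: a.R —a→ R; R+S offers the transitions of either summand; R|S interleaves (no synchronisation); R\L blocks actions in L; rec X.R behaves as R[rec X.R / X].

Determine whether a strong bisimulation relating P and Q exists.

NO

Reachable graph of P (3 states):
  s0 = rec X. c.(b.0)\{c} + b.X :: =b=> s0, =c=> s1
  s1 = (b.0)\{c} :: =b=> s2
  s2 = 0\{c} :: deadlocked
Reachable graph of Q (4 states):
  t0 = rec X. c.(b.0)\{c} + b.0 + b.X :: =b=> t0, =b=> t1, =c=> t2
  t1 = 0 :: deadlocked
  t2 = (b.0)\{c} :: =b=> t3
  t3 = 0\{c} :: deadlocked
Coarsest stable partition (strong bisimilarity classes):
  B0 = {s0}
  B1 = {s1, t2}
  B2 = {s2, t1, t3}
  B3 = {t0}
s0 ∈ B0, t0 ∈ B3 → different blocks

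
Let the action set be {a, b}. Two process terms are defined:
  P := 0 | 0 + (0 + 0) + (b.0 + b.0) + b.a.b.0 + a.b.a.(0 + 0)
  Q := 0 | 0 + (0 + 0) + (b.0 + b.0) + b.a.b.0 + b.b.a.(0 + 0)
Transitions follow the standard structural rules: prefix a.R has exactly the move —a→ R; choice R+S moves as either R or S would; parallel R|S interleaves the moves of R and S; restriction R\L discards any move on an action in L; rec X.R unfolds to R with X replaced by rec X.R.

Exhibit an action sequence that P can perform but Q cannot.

P's transition system — 7 states:
  u0 = 0 | 0 + (0 + 0) + (b.0 + b.0) + b.a.b.0 + a.b.a.(0 + 0) → =a=> u1, =b=> u2, =b=> u3
  u1 = b.a.(0 + 0) → =b=> u4
  u2 = 0 → (no moves)
  u3 = a.b.0 → =a=> u5
  u4 = a.(0 + 0) → =a=> u6
  u5 = b.0 → =b=> u2
  u6 = 0 + 0 → (no moves)
Q's transition system — 7 states:
  v0 = 0 | 0 + (0 + 0) + (b.0 + b.0) + b.a.b.0 + b.b.a.(0 + 0) → =b=> v1, =b=> v2, =b=> v3
  v1 = 0 → (no moves)
  v2 = a.b.0 → =a=> v4
  v3 = b.a.(0 + 0) → =b=> v5
  v4 = b.0 → =b=> v1
  v5 = a.(0 + 0) → =a=> v6
  v6 = 0 + 0 → (no moves)
Executing a from P (initial set {u0}):
  after a @ step 1: {u1}
  — P admits the full trace.
Executing a from Q (initial set {v0}):
  after a @ step 1: no successor for Q

a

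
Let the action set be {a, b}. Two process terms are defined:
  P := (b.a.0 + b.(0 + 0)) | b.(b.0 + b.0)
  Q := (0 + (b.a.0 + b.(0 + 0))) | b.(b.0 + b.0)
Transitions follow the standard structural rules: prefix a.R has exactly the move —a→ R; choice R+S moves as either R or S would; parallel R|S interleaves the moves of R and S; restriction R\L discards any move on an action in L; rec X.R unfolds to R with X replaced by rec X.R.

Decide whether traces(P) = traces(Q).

trace-equivalent

LTS(P): 12 reachable states
  p0 = (b.a.0 + b.(0 + 0)) | b.(b.0 + b.0) → --b--▸ p1, --b--▸ p2, --b--▸ p3
  p1 = (0 + 0) | b.(b.0 + b.0) → --b--▸ p4
  p2 = (b.a.0 + b.(0 + 0)) | (b.0 + b.0) → --b--▸ p4, --b--▸ p5, --b--▸ p6
  p3 = a.0 | b.(b.0 + b.0) → --a--▸ p7, --b--▸ p6
  p4 = (0 + 0) | (b.0 + b.0) → --b--▸ p8
  p5 = (b.a.0 + b.(0 + 0)) | 0 → --b--▸ p8, --b--▸ p9
  p6 = a.0 | (b.0 + b.0) → --a--▸ p10, --b--▸ p9
  p7 = 0 | b.(b.0 + b.0) → --b--▸ p10
  p8 = (0 + 0) | 0 → deadlocked
  p9 = a.0 | 0 → --a--▸ p11
  p10 = 0 | (b.0 + b.0) → --b--▸ p11
  p11 = 0 | 0 → deadlocked
LTS(Q): 12 reachable states
  q0 = (0 + (b.a.0 + b.(0 + 0))) | b.(b.0 + b.0) → --b--▸ q1, --b--▸ q2, --b--▸ q3
  q1 = (0 + (b.a.0 + b.(0 + 0))) | (b.0 + b.0) → --b--▸ q4, --b--▸ q5, --b--▸ q6
  q2 = (0 + 0) | b.(b.0 + b.0) → --b--▸ q5
  q3 = a.0 | b.(b.0 + b.0) → --a--▸ q7, --b--▸ q6
  q4 = (0 + (b.a.0 + b.(0 + 0))) | 0 → --b--▸ q8, --b--▸ q9
  q5 = (0 + 0) | (b.0 + b.0) → --b--▸ q8
  q6 = a.0 | (b.0 + b.0) → --a--▸ q10, --b--▸ q9
  q7 = 0 | b.(b.0 + b.0) → --b--▸ q10
  q8 = (0 + 0) | 0 → deadlocked
  q9 = a.0 | 0 → --a--▸ q11
  q10 = 0 | (b.0 + b.0) → --b--▸ q11
  q11 = 0 | 0 → deadlocked
Partition-refinement fixed point:
  B0 = {p0, q0}
  B1 = {p3, q3}
  B2 = {p1, p7, q2, q7}
  B3 = {p10, p4, q10, q5}
  B4 = {p11, p8, q11, q8}
  B5 = {p6, q6}
  B6 = {p9, q9}
  B7 = {p2, q1}
  B8 = {p5, q4}
p0 ∈ B0, q0 ∈ B0 → same block
Bisimilar ⇒ trace-equivalent.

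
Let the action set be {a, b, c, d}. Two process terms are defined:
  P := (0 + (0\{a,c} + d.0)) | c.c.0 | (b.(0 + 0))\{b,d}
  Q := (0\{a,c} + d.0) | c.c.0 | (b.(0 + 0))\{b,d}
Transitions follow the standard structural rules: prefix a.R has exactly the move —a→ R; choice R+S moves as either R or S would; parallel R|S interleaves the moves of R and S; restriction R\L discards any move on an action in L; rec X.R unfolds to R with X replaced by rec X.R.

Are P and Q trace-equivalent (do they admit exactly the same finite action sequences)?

traces(P) = traces(Q)

P's transition system — 6 states:
  m0 = (0 + (0\{a,c} + d.0)) | c.c.0 | (b.(0 + 0))\{b,d} :: ··c··> m1, ··d··> m2
  m1 = (0 + (0\{a,c} + d.0)) | c.0 | (b.(0 + 0))\{b,d} :: ··c··> m3, ··d··> m4
  m2 = 0 | c.c.0 | (b.(0 + 0))\{b,d} :: ··c··> m4
  m3 = (0 + (0\{a,c} + d.0)) | 0 | (b.(0 + 0))\{b,d} :: ··d··> m5
  m4 = 0 | c.0 | (b.(0 + 0))\{b,d} :: ··c··> m5
  m5 = 0 | 0 | (b.(0 + 0))\{b,d} :: stopped
Q's transition system — 6 states:
  n0 = (0\{a,c} + d.0) | c.c.0 | (b.(0 + 0))\{b,d} :: ··c··> n1, ··d··> n2
  n1 = (0\{a,c} + d.0) | c.0 | (b.(0 + 0))\{b,d} :: ··c··> n3, ··d··> n4
  n2 = 0 | c.c.0 | (b.(0 + 0))\{b,d} :: ··c··> n4
  n3 = (0\{a,c} + d.0) | 0 | (b.(0 + 0))\{b,d} :: ··d··> n5
  n4 = 0 | c.0 | (b.(0 + 0))\{b,d} :: ··c··> n5
  n5 = 0 | 0 | (b.(0 + 0))\{b,d} :: stopped
Coarsest stable partition (strong bisimilarity classes):
  B0 = {m0, n0}
  B1 = {m2, n2}
  B2 = {m4, n4}
  B3 = {m5, n5}
  B4 = {m1, n1}
  B5 = {m3, n3}
m0 ∈ B0, n0 ∈ B0 → same block
Bisimilar ⇒ trace-equivalent.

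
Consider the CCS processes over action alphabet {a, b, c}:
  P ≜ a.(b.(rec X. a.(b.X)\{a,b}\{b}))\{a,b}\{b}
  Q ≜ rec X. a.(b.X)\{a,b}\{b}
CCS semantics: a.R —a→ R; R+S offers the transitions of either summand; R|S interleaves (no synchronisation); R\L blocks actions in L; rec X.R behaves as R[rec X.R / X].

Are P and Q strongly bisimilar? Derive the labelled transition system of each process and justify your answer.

bisimilar

P's transition system — 2 states:
  m0 = a.(b.(rec X. a.(b.X)\{a,b}\{b}))\{a,b}\{b} | ··a··> m1
  m1 = (b.(rec X. a.(b.X)\{a,b}\{b}))\{a,b}\{b} | (no moves)
Q's transition system — 2 states:
  n0 = rec X. a.(b.X)\{a,b}\{b} | ··a··> n1
  n1 = (b.(rec X. a.(b.X)\{a,b}\{b}))\{a,b}\{b} | (no moves)
Partition-refinement fixed point:
  B0 = {m0, n0}
  B1 = {m1, n1}
m0 ∈ B0, n0 ∈ B0 → same block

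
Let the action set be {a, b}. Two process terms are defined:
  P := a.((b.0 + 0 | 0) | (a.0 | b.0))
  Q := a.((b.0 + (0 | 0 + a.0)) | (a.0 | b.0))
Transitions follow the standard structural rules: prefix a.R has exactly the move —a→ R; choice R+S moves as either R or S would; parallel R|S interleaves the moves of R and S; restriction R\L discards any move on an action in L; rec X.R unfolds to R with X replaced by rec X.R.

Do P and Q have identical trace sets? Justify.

LTS(P): 9 reachable states
  s0 = a.((b.0 + 0 | 0) | (a.0 | b.0)) has moves --a--▸ s1
  s1 = (b.0 + 0 | 0) | (a.0 | b.0) has moves --a--▸ s2, --b--▸ s3, --b--▸ s4
  s2 = (b.0 + 0 | 0) | (0 | b.0) has moves --b--▸ s5, --b--▸ s6
  s3 = (b.0 + 0 | 0) | (a.0 | 0) has moves --a--▸ s5, --b--▸ s7
  s4 = 0 | (a.0 | b.0) has moves --a--▸ s6, --b--▸ s7
  s5 = (b.0 + 0 | 0) | (0 | 0) has moves --b--▸ s8
  s6 = 0 | (0 | b.0) has moves --b--▸ s8
  s7 = 0 | (a.0 | 0) has moves --a--▸ s8
  s8 = 0 | (0 | 0) has moves ·
LTS(Q): 9 reachable states
  t0 = a.((b.0 + (0 | 0 + a.0)) | (a.0 | b.0)) has moves --a--▸ t1
  t1 = (b.0 + (0 | 0 + a.0)) | (a.0 | b.0) has moves --a--▸ t2, --a--▸ t3, --b--▸ t3, --b--▸ t4
  t2 = (b.0 + (0 | 0 + a.0)) | (0 | b.0) has moves --a--▸ t5, --b--▸ t5, --b--▸ t6
  t3 = 0 | (a.0 | b.0) has moves --a--▸ t5, --b--▸ t7
  t4 = (b.0 + (0 | 0 + a.0)) | (a.0 | 0) has moves --a--▸ t6, --a--▸ t7, --b--▸ t7
  t5 = 0 | (0 | b.0) has moves --b--▸ t8
  t6 = (b.0 + (0 | 0 + a.0)) | (0 | 0) has moves --a--▸ t8, --b--▸ t8
  t7 = 0 | (a.0 | 0) has moves --a--▸ t8
  t8 = 0 | (0 | 0) has moves ·
Run σ = ⟨aaa⟩ on Q: start {t0}
  after a @ step 1: {t1}
  after a @ step 2: {t2, t3}
  after a @ step 3: {t5}
  ✓ Q
Run σ = ⟨aaa⟩ on P: start {s0}
  after a @ step 1: {s1}
  after a @ step 2: {s2}
  after a @ step 3: no successor for P

traces(P) ≠ traces(Q) — witness ⟨aaa⟩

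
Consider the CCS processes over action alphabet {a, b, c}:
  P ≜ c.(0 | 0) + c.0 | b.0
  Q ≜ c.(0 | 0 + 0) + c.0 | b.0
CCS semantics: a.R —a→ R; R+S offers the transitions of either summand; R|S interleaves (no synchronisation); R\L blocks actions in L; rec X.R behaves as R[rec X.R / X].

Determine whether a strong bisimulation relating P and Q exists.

LTS(P): 4 reachable states
  m0 = c.(0 | 0) + c.0 | b.0 → —b→ m1, —c→ m2, —c→ m3
  m1 = c.0 | 0 → —c→ m2
  m2 = 0 | 0 → ∅
  m3 = 0 | b.0 → —b→ m2
LTS(Q): 5 reachable states
  n0 = c.(0 | 0 + 0) + c.0 | b.0 → —b→ n1, —c→ n2, —c→ n3
  n1 = c.0 | 0 → —c→ n4
  n2 = 0 | 0 + 0 → ∅
  n3 = 0 | b.0 → —b→ n4
  n4 = 0 | 0 → ∅
Bisimilarity quotient blocks:
  B0 = {m0, n0}
  B1 = {m1, n1}
  B2 = {m2, n2, n4}
  B3 = {m3, n3}
m0 ∈ B0, n0 ∈ B0 → same block

bisimilar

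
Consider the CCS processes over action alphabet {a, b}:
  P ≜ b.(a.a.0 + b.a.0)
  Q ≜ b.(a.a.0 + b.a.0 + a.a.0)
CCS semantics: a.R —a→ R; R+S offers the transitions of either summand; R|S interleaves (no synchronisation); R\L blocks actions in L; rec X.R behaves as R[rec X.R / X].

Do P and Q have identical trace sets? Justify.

trace-equivalent

P's transition system — 4 states:
  m0 = b.(a.a.0 + b.a.0) :: -b-> m1
  m1 = a.a.0 + b.a.0 :: -a-> m2, -b-> m2
  m2 = a.0 :: -a-> m3
  m3 = 0 :: (no moves)
Q's transition system — 4 states:
  n0 = b.(a.a.0 + b.a.0 + a.a.0) :: -b-> n1
  n1 = a.a.0 + b.a.0 + a.a.0 :: -a-> n2, -b-> n2
  n2 = a.0 :: -a-> n3
  n3 = 0 :: (no moves)
Bisimilarity quotient blocks:
  B0 = {m0, n0}
  B1 = {m1, n1}
  B2 = {m2, n2}
  B3 = {m3, n3}
m0 ∈ B0, n0 ∈ B0 → same block
Bisimilar ⇒ trace-equivalent.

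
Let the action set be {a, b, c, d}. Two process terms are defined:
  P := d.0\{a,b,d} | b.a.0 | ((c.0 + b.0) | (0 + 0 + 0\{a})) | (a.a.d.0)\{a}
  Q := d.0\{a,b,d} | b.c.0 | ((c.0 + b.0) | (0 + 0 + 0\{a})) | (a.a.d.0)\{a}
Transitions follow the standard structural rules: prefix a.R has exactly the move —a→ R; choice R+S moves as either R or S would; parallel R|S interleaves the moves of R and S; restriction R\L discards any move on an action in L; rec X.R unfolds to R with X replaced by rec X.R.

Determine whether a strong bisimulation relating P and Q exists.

P's transition system — 12 states:
  m0 = d.0\{a,b,d} | b.a.0 | ((c.0 + b.0) | (0 + 0 + 0\{a})) | (a.a.d.0)\{a} :: -b-> m1, -b-> m2, -c-> m2, -d-> m3
  m1 = d.0\{a,b,d} | a.0 | ((c.0 + b.0) | (0 + 0 + 0\{a})) | (a.a.d.0)\{a} :: -a-> m4, -b-> m5, -c-> m5, -d-> m6
  m2 = d.0\{a,b,d} | b.a.0 | (0 | (0 + 0 + 0\{a})) | (a.a.d.0)\{a} :: -b-> m5, -d-> m7
  m3 = 0\{a,b,d} | b.a.0 | ((c.0 + b.0) | (0 + 0 + 0\{a})) | (a.a.d.0)\{a} :: -b-> m6, -b-> m7, -c-> m7
  m4 = d.0\{a,b,d} | 0 | ((c.0 + b.0) | (0 + 0 + 0\{a})) | (a.a.d.0)\{a} :: -b-> m8, -c-> m8, -d-> m9
  m5 = d.0\{a,b,d} | a.0 | (0 | (0 + 0 + 0\{a})) | (a.a.d.0)\{a} :: -a-> m8, -d-> m10
  m6 = 0\{a,b,d} | a.0 | ((c.0 + b.0) | (0 + 0 + 0\{a})) | (a.a.d.0)\{a} :: -a-> m9, -b-> m10, -c-> m10
  m7 = 0\{a,b,d} | b.a.0 | (0 | (0 + 0 + 0\{a})) | (a.a.d.0)\{a} :: -b-> m10
  m8 = d.0\{a,b,d} | 0 | (0 | (0 + 0 + 0\{a})) | (a.a.d.0)\{a} :: -d-> m11
  m9 = 0\{a,b,d} | 0 | ((c.0 + b.0) | (0 + 0 + 0\{a})) | (a.a.d.0)\{a} :: -b-> m11, -c-> m11
  m10 = 0\{a,b,d} | a.0 | (0 | (0 + 0 + 0\{a})) | (a.a.d.0)\{a} :: -a-> m11
  m11 = 0\{a,b,d} | 0 | (0 | (0 + 0 + 0\{a})) | (a.a.d.0)\{a} :: stopped
Q's transition system — 12 states:
  n0 = d.0\{a,b,d} | b.c.0 | ((c.0 + b.0) | (0 + 0 + 0\{a})) | (a.a.d.0)\{a} :: -b-> n1, -b-> n2, -c-> n1, -d-> n3
  n1 = d.0\{a,b,d} | b.c.0 | (0 | (0 + 0 + 0\{a})) | (a.a.d.0)\{a} :: -b-> n4, -d-> n5
  n2 = d.0\{a,b,d} | c.0 | ((c.0 + b.0) | (0 + 0 + 0\{a})) | (a.a.d.0)\{a} :: -b-> n4, -c-> n4, -c-> n6, -d-> n7
  n3 = 0\{a,b,d} | b.c.0 | ((c.0 + b.0) | (0 + 0 + 0\{a})) | (a.a.d.0)\{a} :: -b-> n5, -b-> n7, -c-> n5
  n4 = d.0\{a,b,d} | c.0 | (0 | (0 + 0 + 0\{a})) | (a.a.d.0)\{a} :: -c-> n8, -d-> n9
  n5 = 0\{a,b,d} | b.c.0 | (0 | (0 + 0 + 0\{a})) | (a.a.d.0)\{a} :: -b-> n9
  n6 = d.0\{a,b,d} | 0 | ((c.0 + b.0) | (0 + 0 + 0\{a})) | (a.a.d.0)\{a} :: -b-> n8, -c-> n8, -d-> n10
  n7 = 0\{a,b,d} | c.0 | ((c.0 + b.0) | (0 + 0 + 0\{a})) | (a.a.d.0)\{a} :: -b-> n9, -c-> n10, -c-> n9
  n8 = d.0\{a,b,d} | 0 | (0 | (0 + 0 + 0\{a})) | (a.a.d.0)\{a} :: -d-> n11
  n9 = 0\{a,b,d} | c.0 | (0 | (0 + 0 + 0\{a})) | (a.a.d.0)\{a} :: -c-> n11
  n10 = 0\{a,b,d} | 0 | ((c.0 + b.0) | (0 + 0 + 0\{a})) | (a.a.d.0)\{a} :: -b-> n11, -c-> n11
  n11 = 0\{a,b,d} | 0 | (0 | (0 + 0 + 0\{a})) | (a.a.d.0)\{a} :: stopped
Coarsest stable partition (strong bisimilarity classes):
  B0 = {m0}
  B1 = {m3}
  B2 = {m7}
  B3 = {m10}
  B4 = {m11, n11}
  B5 = {m6}
  B6 = {m9, n10}
  B7 = {m2}
  B8 = {m5}
  B9 = {m8, n8}
  B10 = {m1}
  B11 = {m4, n6}
  B12 = {n0}
  B13 = {n1}
  B14 = {n4}
  B15 = {n9}
  B16 = {n5}
  B17 = {n3}
  B18 = {n7}
  B19 = {n2}
m0 ∈ B0, n0 ∈ B12 → different blocks

not bisimilar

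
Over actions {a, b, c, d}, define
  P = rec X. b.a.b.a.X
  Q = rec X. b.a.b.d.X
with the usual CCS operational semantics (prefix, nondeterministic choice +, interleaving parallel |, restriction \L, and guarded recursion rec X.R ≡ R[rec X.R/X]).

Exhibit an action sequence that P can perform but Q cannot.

baba

P's transition system — 4 states:
  p0 = rec X. b.a.b.a.X | ··b··> p1
  p1 = a.b.a.(rec X. b.a.b.a.X) | ··a··> p2
  p2 = b.a.(rec X. b.a.b.a.X) | ··b··> p3
  p3 = a.(rec X. b.a.b.a.X) | ··a··> p0
Q's transition system — 4 states:
  q0 = rec X. b.a.b.d.X | ··b··> q1
  q1 = a.b.d.(rec X. b.a.b.d.X) | ··a··> q2
  q2 = b.d.(rec X. b.a.b.d.X) | ··b··> q3
  q3 = d.(rec X. b.a.b.d.X) | ··d··> q0
Executing baba from P (initial set {p0}):
  step 1 (b): {p1}
  step 2 (a): {p2}
  step 3 (b): {p3}
  step 4 (a): {p0}
  P completes σ.
Executing baba from Q (initial set {q0}):
  step 1 (b): {q1}
  step 2 (a): {q2}
  step 3 (b): {q3}
  step 4 (a): no successor for Q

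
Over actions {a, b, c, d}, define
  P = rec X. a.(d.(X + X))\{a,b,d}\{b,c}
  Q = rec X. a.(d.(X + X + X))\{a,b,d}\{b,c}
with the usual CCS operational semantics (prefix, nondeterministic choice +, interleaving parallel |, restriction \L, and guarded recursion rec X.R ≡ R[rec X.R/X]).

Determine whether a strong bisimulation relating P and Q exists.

P ~ Q

LTS(P): 2 reachable states
  p0 = rec X. a.(d.(X + X))\{a,b,d}\{b,c} :: ··a··> p1
  p1 = (d.((rec X. a.(d.(X + X))\{a,b,d}\{b,c}) + (rec X. a.(d.(X + X))\{a,b,d}\{b,c})))\{a,b,d}\{b,c} :: ·
LTS(Q): 2 reachable states
  q0 = rec X. a.(d.(X + X + X))\{a,b,d}\{b,c} :: ··a··> q1
  q1 = (d.((rec X. a.(d.(X + X + X))\{a,b,d}\{b,c}) + (rec X. a.(d.(X + X + X))\{a,b,d}\{b,c}) + (rec X. a.(d.(X + X + X))\{a,b,d}\{b,c})))\{a,b,d}\{b,c} :: ·
Coarsest stable partition (strong bisimilarity classes):
  B0 = {p0, q0}
  B1 = {p1, q1}
p0 ∈ B0, q0 ∈ B0 → same block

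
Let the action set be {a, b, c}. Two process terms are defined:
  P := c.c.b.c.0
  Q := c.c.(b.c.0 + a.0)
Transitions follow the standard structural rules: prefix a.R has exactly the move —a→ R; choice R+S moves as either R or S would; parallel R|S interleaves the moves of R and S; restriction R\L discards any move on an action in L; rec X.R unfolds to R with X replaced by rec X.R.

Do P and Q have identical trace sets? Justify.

traces(P) ≠ traces(Q) — witness ⟨cca⟩

P's transition system — 5 states:
  m0 = c.c.b.c.0 :: —c→ m1
  m1 = c.b.c.0 :: —c→ m2
  m2 = b.c.0 :: —b→ m3
  m3 = c.0 :: —c→ m4
  m4 = 0 :: stopped
Q's transition system — 5 states:
  n0 = c.c.(b.c.0 + a.0) :: —c→ n1
  n1 = c.(b.c.0 + a.0) :: —c→ n2
  n2 = b.c.0 + a.0 :: —a→ n3, —b→ n4
  n3 = 0 :: stopped
  n4 = c.0 :: —c→ n3
Run σ = ⟨cca⟩ on Q: start {n0}
  step 1 (c): {n1}
  step 2 (c): {n2}
  step 3 (a): {n3}
  — Q admits the full trace.
Run σ = ⟨cca⟩ on P: start {m0}
  step 1 (c): {m1}
  step 2 (c): {m2}
  step 3 (a): ∅ (P stuck)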